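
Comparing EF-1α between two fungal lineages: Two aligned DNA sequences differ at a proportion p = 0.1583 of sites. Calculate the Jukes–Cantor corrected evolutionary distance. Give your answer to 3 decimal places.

d = −(3/4) ln(1 − 4p/3) = −0.75 ln(1 − 0.211067) = −0.75 ln(0.788933)
  = −0.75 × (-0.237074) = 0.177806 substitutions/site.

0.178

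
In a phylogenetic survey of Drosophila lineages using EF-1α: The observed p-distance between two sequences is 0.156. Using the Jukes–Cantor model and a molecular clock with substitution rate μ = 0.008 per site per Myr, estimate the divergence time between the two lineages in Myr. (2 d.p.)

d = −(3/4) ln(1 − 4p/3) = −0.75 ln(1 − 0.208) = −0.75 ln(0.792)
  = −0.75 × (-0.233194) = 0.174896 substitutions/site.
Under a molecular clock d = 2μt, so t = d/(2μ) = 0.174896 / (2 × 0.008) = 10.93 Myr.

10.93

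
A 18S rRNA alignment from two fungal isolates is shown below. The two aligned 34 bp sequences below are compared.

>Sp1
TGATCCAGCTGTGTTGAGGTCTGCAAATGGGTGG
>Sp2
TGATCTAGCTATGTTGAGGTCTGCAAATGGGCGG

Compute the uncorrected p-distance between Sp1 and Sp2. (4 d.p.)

0.0882

The sequences differ at 3 of 34 positions (sites 6, 11, 32).
p = 3/34 = 0.088235… ≈ 0.0882 (to 4 d.p.).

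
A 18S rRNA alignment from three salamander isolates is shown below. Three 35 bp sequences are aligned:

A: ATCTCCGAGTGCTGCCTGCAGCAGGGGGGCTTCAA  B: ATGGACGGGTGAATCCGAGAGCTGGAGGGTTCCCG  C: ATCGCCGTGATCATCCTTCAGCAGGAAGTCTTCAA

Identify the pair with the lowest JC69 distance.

A–B: 16/35 differ, p = 0.457, d = 0.705.
A–C: 10/35 differ, p = 0.286, d = 0.360.
B–C: 16/35 differ, p = 0.457, d = 0.705.
The smallest distance is between A and C.

A and C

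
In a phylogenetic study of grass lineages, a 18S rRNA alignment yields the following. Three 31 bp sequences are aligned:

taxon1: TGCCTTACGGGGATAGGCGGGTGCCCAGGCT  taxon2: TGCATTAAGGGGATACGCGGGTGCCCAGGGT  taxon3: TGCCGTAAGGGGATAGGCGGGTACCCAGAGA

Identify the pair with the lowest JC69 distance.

taxon1 and taxon2

taxon1–taxon2: 4/31 differ, p = 0.129, d = 0.142.
taxon1–taxon3: 6/31 differ, p = 0.194, d = 0.224.
taxon2–taxon3: 6/31 differ, p = 0.194, d = 0.224.
The smallest distance is between taxon1 and taxon2.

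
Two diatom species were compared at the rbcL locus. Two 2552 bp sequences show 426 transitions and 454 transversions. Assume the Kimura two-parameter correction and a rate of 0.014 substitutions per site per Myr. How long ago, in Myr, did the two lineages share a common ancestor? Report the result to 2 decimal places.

P = 426/2552 ≈ 0.166928 and Q = 454/2552 ≈ 0.1779.
Under the Kimura two-parameter model, d = −½ ln(1 − 2P − Q) − ¼ ln(1 − 2Q).
1 − 2P − Q = 0.488244, giving −½ ln(0.488244) = 0.358470.
1 − 2Q = 0.6442, giving −¼ ln(0.6442) = 0.109937.
d = 0.358470 + 0.109937 = 0.468407.
Under a molecular clock d = 2μt, so t = d/(2μ) = 0.468407 / (2 × 0.014) = 16.73 Myr.

16.73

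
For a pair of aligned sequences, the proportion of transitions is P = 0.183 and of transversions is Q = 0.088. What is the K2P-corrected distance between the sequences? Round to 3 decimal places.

0.351

Under the Kimura two-parameter model, d = −½ ln(1 − 2P − Q) − ¼ ln(1 − 2Q).
1 − 2P − Q = 0.546, giving −½ ln(0.546) = 0.302568.
1 − 2Q = 0.824, giving −¼ ln(0.824) = 0.048396.
d = 0.302568 + 0.048396 = 0.350964.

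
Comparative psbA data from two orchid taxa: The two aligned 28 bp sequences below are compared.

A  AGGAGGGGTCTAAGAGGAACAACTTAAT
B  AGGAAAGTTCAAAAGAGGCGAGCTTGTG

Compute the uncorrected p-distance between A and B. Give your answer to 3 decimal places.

The sequences differ at 14 of 28 positions.
p = 14/28 = 0.500.

0.500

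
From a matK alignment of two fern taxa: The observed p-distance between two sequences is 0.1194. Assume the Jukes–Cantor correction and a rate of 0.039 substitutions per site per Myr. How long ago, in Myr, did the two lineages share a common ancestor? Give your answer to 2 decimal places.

d = −(3/4) ln(1 − 4p/3) = −0.75 ln(1 − 0.1592) = −0.75 ln(0.8408)
  = −0.75 × (-0.173401) = 0.130051 substitutions/site.
Under a molecular clock d = 2μt, so t = d/(2μ) = 0.130051 / (2 × 0.039) = 1.67 Myr.

1.67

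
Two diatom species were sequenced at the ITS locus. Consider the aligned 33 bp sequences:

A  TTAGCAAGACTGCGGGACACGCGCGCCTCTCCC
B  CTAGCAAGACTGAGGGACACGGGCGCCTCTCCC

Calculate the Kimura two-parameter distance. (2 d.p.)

Of 33 sites, 1 differences are transitions and 2 are transversions, so P = 1/33 ≈ 0.030303 and Q = 2/33 ≈ 0.060606.
Under the Kimura two-parameter model, d = −½ ln(1 − 2P − Q) − ¼ ln(1 − 2Q).
1 − 2P − Q = 0.878788, giving −½ ln(0.878788) = 0.064606.
1 − 2Q = 0.878788, giving −¼ ln(0.878788) = 0.032303.
d = 0.064606 + 0.032303 = 0.096909.

0.10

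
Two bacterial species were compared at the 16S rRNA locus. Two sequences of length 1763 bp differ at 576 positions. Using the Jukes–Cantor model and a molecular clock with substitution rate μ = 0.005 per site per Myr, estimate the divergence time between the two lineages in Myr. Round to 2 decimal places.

42.90

p = 576/1763 ≈ 0.326716.
d = −(3/4) ln(1 − 4p/3) = −0.75 ln(1 − 0.435621) = −0.75 ln(0.564379)
  = −0.75 × (-0.572029) = 0.429022 substitutions/site.
Under a molecular clock d = 2μt, so t = d/(2μ) = 0.429022 / (2 × 0.005) = 42.90 Myr.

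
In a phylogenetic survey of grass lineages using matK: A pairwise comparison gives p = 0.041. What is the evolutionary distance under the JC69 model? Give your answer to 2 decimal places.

d = −(3/4) ln(1 − 4p/3) = −0.75 ln(1 − 0.054667) = −0.75 ln(0.945333)
  = −0.75 × (-0.056218) = 0.042164 substitutions/site.

0.04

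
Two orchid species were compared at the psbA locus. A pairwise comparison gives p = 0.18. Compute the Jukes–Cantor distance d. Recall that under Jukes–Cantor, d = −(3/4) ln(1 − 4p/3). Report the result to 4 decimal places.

d = −(3/4) ln(1 − 4p/3) = −0.75 ln(1 − 0.24) = −0.75 ln(0.76)
  = −0.75 × (-0.274437) = 0.205828 substitutions/site.

0.2058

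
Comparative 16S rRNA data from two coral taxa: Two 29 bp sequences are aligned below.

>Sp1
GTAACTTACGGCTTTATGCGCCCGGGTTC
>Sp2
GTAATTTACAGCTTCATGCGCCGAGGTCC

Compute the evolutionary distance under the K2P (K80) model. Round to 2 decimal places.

0.26

Of 29 sites, 5 differences are transitions and 1 are transversions, so P = 5/29 ≈ 0.172414 and Q = 1/29 ≈ 0.034483.
Under the Kimura two-parameter model, d = −½ ln(1 − 2P − Q) − ¼ ln(1 − 2Q).
1 − 2P − Q = 0.620689, giving −½ ln(0.620689) = 0.238463.
1 − 2Q = 0.931034, giving −¼ ln(0.931034) = 0.017865.
d = 0.238463 + 0.017865 = 0.256328.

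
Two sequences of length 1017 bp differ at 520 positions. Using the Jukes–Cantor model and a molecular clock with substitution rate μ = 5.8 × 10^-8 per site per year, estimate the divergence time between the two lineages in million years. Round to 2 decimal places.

7.40

p = 520/1017 ≈ 0.511308.
d = −(3/4) ln(1 − 4p/3) = −0.75 ln(1 − 0.681744) = −0.75 ln(0.318256)
  = −0.75 × (-1.144899) = 0.858674 substitutions/site.
Under a molecular clock d = 2μt, so t = d/(2μ) = 0.858674 / (2 × 5.8 × 10^-8) = 7.40 million years.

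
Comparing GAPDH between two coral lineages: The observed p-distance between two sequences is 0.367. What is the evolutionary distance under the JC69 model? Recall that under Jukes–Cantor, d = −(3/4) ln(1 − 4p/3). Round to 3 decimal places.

d = −(3/4) ln(1 − 4p/3) = −0.75 ln(1 − 0.489333) = −0.75 ln(0.510667)
  = −0.75 × (-0.672038) = 0.504029 substitutions/site.

0.504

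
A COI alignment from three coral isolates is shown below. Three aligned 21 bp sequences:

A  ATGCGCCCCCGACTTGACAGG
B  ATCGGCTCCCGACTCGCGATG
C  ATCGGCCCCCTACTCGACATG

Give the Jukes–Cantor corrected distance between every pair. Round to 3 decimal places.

A–B: 7/21 sites differ → p ≈ 0.333333, d = −0.75 ln(1 − 0.444444) = 0.440839 ≈ 0.441.
A–C: 5/21 sites differ → p ≈ 0.238095, d = −0.75 ln(1 − 0.31746) = 0.286451 ≈ 0.286.
B–C: 4/21 sites differ → p ≈ 0.190476, d = −0.75 ln(1 − 0.253968) = 0.219740 ≈ 0.220.

d(A,B) = 0.441, d(A,C) = 0.286, d(B,C) = 0.220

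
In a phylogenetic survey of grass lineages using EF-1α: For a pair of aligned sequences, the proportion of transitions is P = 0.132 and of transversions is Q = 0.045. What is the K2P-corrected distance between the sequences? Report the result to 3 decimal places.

0.208

Under the Kimura two-parameter model, d = −½ ln(1 − 2P − Q) − ¼ ln(1 − 2Q).
1 − 2P − Q = 0.691, giving −½ ln(0.691) = 0.184808.
1 − 2Q = 0.91, giving −¼ ln(0.91) = 0.023578.
d = 0.184808 + 0.023578 = 0.208386.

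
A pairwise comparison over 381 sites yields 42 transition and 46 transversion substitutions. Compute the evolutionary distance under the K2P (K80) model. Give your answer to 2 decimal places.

0.28

P = 42/381 ≈ 0.110236 and Q = 46/381 ≈ 0.120735.
Under the Kimura two-parameter model, d = −½ ln(1 − 2P − Q) − ¼ ln(1 − 2Q).
1 − 2P − Q = 0.658793, giving −½ ln(0.658793) = 0.208673.
1 − 2Q = 0.75853, giving −¼ ln(0.75853) = 0.069093.
d = 0.208673 + 0.069093 = 0.277766.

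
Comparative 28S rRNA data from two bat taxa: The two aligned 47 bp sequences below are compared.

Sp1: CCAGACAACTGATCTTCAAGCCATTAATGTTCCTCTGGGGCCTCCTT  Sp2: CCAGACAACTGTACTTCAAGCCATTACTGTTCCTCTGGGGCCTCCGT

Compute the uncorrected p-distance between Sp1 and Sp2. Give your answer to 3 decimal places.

0.085

The sequences differ at 4 of 47 positions (sites 12, 13, 27, 46).
p = 4/47 = 0.085106… ≈ 0.085 (to 3 d.p.).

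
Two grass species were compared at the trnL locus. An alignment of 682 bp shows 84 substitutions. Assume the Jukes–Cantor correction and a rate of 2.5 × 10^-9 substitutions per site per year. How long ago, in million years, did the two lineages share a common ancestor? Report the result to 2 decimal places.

p = 84/682 ≈ 0.123167.
d = −(3/4) ln(1 − 4p/3) = −0.75 ln(1 − 0.164223) = −0.75 ln(0.835777)
  = −0.75 × (-0.179393) = 0.134545 substitutions/site.
Under a molecular clock d = 2μt, so t = d/(2μ) = 0.134545 / (2 × 2.5 × 10^-9) = 26.91 million years.

26.91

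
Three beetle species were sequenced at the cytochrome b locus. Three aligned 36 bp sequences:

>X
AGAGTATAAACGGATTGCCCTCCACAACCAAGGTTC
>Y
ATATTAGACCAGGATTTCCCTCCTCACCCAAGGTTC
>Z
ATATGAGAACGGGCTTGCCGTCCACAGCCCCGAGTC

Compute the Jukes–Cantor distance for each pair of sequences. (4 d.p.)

X–Y: 9/36 sites differ → p = 0.25, d = −0.75 ln(1 − 0.333333) = 0.304098 ≈ 0.3041.
X–Z: 13/36 sites differ → p ≈ 0.361111, d = −0.75 ln(1 − 0.481481) = 0.492584 ≈ 0.4926.
Y–Z: 12/36 sites differ → p ≈ 0.333333, d = −0.75 ln(1 − 0.444444) = 0.440839 ≈ 0.4408.

d(X,Y) = 0.3041, d(X,Z) = 0.4926, d(Y,Z) = 0.4408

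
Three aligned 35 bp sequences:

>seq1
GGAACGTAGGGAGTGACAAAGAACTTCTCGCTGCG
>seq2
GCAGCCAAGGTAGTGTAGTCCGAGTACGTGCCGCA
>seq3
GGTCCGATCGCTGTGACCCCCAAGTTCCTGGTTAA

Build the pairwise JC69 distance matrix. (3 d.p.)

d(seq1,seq2) = 0.868, d(seq1,seq3) = 0.868, d(seq2,seq3) = 0.965

seq1–seq2: 18/35 sites differ → p ≈ 0.514286, d = −0.75 ln(1 − 0.685715) = 0.868091 ≈ 0.868.
seq1–seq3: 18/35 sites differ → p ≈ 0.514286, d = −0.75 ln(1 − 0.685715) = 0.868091 ≈ 0.868.
seq2–seq3: 19/35 sites differ → p ≈ 0.542857, d = −0.75 ln(1 − 0.723809) = 0.964997 ≈ 0.965.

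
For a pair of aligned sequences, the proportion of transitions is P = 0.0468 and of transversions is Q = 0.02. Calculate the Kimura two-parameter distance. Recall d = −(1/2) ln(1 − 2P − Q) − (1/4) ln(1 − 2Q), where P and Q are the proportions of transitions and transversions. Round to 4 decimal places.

0.0705

Under the Kimura two-parameter model, d = −½ ln(1 − 2P − Q) − ¼ ln(1 − 2Q).
1 − 2P − Q = 0.8864, giving −½ ln(0.8864) = 0.060293.
1 − 2Q = 0.96, giving −¼ ln(0.96) = 0.010205.
d = 0.060293 + 0.010205 = 0.070498.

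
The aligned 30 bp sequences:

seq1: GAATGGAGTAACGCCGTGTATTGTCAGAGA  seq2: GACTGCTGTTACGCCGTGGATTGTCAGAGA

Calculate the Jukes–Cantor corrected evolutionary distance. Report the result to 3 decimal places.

0.188

The sequences differ at 5 of 30 sites (3, 6, 7, 10, 19), so p = 5/30 ≈ 0.166667.
d = −(3/4) ln(1 − 4p/3) = −0.75 ln(1 − 0.222223) = −0.75 ln(0.777777)
  = −0.75 × (-0.251315) = 0.188486 substitutions/site.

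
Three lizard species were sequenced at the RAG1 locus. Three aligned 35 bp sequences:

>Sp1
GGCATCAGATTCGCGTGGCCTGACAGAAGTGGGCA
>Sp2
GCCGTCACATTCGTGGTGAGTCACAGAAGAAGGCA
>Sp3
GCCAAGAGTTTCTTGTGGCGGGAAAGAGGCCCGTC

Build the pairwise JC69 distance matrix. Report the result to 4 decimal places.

d(Sp1,Sp2) = 0.4073, d(Sp1,Sp3) = 0.6355, d(Sp2,Sp3) = 0.8681

Sp1–Sp2: 11/35 sites differ → p ≈ 0.314286, d = −0.75 ln(1 − 0.419048) = 0.407315 ≈ 0.4073.
Sp1–Sp3: 15/35 sites differ → p ≈ 0.428571, d = −0.75 ln(1 − 0.571428) = 0.635472 ≈ 0.6355.
Sp2–Sp3: 18/35 sites differ → p ≈ 0.514286, d = −0.75 ln(1 − 0.685715) = 0.868091 ≈ 0.8681.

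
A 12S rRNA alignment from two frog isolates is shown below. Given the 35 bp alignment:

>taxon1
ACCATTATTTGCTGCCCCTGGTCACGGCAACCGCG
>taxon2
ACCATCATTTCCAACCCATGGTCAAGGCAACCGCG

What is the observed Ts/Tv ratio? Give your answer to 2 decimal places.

Transitions are A↔G and C↔T; transversions are all other mismatches.
Transitions: 2. Transversions: 4.
R = 2/4 = 0.50.

0.50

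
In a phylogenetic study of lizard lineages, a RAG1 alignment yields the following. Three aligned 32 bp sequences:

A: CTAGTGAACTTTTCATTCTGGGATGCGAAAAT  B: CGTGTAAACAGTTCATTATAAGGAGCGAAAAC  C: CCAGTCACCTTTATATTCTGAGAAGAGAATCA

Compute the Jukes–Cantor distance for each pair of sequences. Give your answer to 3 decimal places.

A–B: 11/32 sites differ → p = 0.34375, d = −0.75 ln(1 − 0.458333) = 0.459828 ≈ 0.460.
A–C: 11/32 sites differ → p = 0.34375, d = −0.75 ln(1 − 0.458333) = 0.459828 ≈ 0.460.
B–C: 15/32 sites differ → p = 0.46875, d = −0.75 ln(1 − 0.625) = 0.735622 ≈ 0.736.

d(A,B) = 0.460, d(A,C) = 0.460, d(B,C) = 0.736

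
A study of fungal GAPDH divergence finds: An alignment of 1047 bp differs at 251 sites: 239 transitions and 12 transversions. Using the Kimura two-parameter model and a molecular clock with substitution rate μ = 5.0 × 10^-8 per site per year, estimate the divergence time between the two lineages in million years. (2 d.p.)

P = 239/1047 ≈ 0.228271 and Q = 12/1047 ≈ 0.011461.
Under the Kimura two-parameter model, d = −½ ln(1 − 2P − Q) − ¼ ln(1 − 2Q).
1 − 2P − Q = 0.531997, giving −½ ln(0.531997) = 0.315559.
1 − 2Q = 0.977078, giving −¼ ln(0.977078) = 0.005797.
d = 0.315559 + 0.005797 = 0.321356.
Under a molecular clock d = 2μt, so t = d/(2μ) = 0.321356 / (2 × 5.0 × 10^-8) = 3.21 million years.

3.21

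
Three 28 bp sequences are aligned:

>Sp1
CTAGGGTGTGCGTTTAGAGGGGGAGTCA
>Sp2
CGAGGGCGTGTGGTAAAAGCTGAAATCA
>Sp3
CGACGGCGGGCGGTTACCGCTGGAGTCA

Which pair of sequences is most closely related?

Sp2 and Sp3

Sp1–Sp2: 10/28 differ, p = 0.357, d = 0.485.
Sp1–Sp3: 9/28 differ, p = 0.321, d = 0.420.
Sp2–Sp3: 8/28 differ, p = 0.286, d = 0.360.
The smallest distance is between Sp2 and Sp3.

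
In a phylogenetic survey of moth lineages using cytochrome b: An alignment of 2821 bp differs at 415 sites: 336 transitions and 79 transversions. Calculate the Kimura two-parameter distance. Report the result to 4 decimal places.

0.1692

P = 336/2821 ≈ 0.119107 and Q = 79/2821 ≈ 0.028004.
Under the Kimura two-parameter model, d = −½ ln(1 − 2P − Q) − ¼ ln(1 − 2Q).
1 − 2P − Q = 0.733782, giving −½ ln(0.733782) = 0.154772.
1 − 2Q = 0.943992, giving −¼ ln(0.943992) = 0.014409.
d = 0.154772 + 0.014409 = 0.169181.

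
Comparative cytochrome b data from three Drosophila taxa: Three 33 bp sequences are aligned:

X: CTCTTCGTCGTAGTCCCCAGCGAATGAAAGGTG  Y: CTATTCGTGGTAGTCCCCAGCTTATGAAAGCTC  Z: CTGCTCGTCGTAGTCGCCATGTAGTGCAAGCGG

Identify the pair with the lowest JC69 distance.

X and Y

X–Y: 6/33 differ, p = 0.182, d = 0.208.
X–Z: 10/33 differ, p = 0.303, d = 0.388.
Y–Z: 11/33 differ, p = 0.333, d = 0.441.
The smallest distance is between X and Y.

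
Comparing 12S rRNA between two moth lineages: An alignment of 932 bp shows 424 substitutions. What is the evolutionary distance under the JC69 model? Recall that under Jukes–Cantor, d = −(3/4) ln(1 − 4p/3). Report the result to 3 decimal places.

p = 424/932 ≈ 0.454936.
d = −(3/4) ln(1 − 4p/3) = −0.75 ln(1 − 0.606581) = −0.75 ln(0.393419)
  = −0.75 × (-0.932880) = 0.699660 substitutions/site.

0.700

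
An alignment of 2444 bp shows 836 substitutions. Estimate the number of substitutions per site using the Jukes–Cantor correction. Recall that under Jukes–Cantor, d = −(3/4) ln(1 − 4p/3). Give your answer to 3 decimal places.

p = 836/2444 ≈ 0.342062.
d = −(3/4) ln(1 − 4p/3) = −0.75 ln(1 − 0.456083) = −0.75 ln(0.543917)
  = −0.75 × (-0.608959) = 0.456719 substitutions/site.

0.457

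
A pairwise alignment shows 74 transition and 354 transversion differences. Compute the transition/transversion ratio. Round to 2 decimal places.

R = 74/354 = 0.209039… ≈ 0.21 (to 2 d.p.).

0.21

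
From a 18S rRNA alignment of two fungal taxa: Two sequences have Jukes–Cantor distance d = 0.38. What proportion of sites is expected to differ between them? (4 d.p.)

0.2981

p = (3/4)(1 − e^(−4d/3)) = 0.75 × (1 − e^(-0.506667)) = 0.75 × (1 − 0.602500) = 0.298125.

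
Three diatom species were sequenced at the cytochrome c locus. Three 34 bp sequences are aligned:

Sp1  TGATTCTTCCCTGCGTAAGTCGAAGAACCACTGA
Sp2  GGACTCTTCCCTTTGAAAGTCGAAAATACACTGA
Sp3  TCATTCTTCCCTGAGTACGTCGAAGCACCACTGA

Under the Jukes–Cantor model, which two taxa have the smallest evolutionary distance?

Sp1 and Sp3

Sp1–Sp2: 8/34 differ, p = 0.235, d = 0.282.
Sp1–Sp3: 4/34 differ, p = 0.118, d = 0.128.
Sp2–Sp3: 11/34 differ, p = 0.324, d = 0.423.
The smallest distance is between Sp1 and Sp3.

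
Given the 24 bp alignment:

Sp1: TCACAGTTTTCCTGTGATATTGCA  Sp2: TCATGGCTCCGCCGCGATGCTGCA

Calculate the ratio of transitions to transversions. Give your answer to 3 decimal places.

9.000

Transitions are A↔G and C↔T; transversions are all other mismatches.
Transitions: 9. Transversions: 1.
R = 9/1 = 9.000.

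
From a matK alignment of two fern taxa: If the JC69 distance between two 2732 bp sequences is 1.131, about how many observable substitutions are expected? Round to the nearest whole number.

Invert JC69: p = (3/4)(1 − e^(−4d/3)) = 0.75 × (1 − e^(-1.508)) = 0.75 × (1 − 0.221352) = 0.583986.
Expected differing sites = pL ≈ 0.583986 × 2732 = 1595.449752 ≈ 1595.

1595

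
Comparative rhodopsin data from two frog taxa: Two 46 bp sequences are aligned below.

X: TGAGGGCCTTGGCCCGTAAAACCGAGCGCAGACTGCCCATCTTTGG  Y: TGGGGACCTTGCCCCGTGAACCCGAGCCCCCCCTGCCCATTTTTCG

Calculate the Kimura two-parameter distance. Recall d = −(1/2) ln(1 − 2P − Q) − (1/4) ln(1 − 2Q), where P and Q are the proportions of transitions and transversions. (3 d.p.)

0.288

Of 46 sites, 4 differences are transitions and 7 are transversions, so P = 4/46 ≈ 0.086957 and Q = 7/46 ≈ 0.152174.
Under the Kimura two-parameter model, d = −½ ln(1 − 2P − Q) − ¼ ln(1 − 2Q).
1 − 2P − Q = 0.673912, giving −½ ln(0.673912) = 0.197328.
1 − 2Q = 0.695652, giving −¼ ln(0.695652) = 0.090726.
d = 0.197328 + 0.090726 = 0.288054.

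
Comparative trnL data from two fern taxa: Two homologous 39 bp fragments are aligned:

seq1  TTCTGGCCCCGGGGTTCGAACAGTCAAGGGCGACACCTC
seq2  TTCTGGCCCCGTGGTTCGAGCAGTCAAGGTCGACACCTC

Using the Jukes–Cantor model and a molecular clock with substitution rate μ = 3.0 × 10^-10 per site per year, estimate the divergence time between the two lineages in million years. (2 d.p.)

The sequences differ at 3 of 39 sites (12, 20, 30), so p = 3/39 ≈ 0.076923.
d = −(3/4) ln(1 − 4p/3) = −0.75 ln(1 − 0.102564) = −0.75 ln(0.897436)
  = −0.75 × (-0.108213) = 0.081160 substitutions/site.
Under a molecular clock d = 2μt, so t = d/(2μ) = 0.081160 / (2 × 3.0 × 10^-10) = 135.27 million years.

135.27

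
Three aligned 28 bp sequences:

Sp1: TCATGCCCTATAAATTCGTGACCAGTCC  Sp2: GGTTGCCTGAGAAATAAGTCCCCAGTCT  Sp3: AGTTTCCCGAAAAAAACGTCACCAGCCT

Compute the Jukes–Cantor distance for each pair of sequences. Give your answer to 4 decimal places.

d(Sp1,Sp2) = 0.5565, d(Sp1,Sp3) = 0.5565, d(Sp2,Sp3) = 0.3597

Sp1–Sp2: 11/28 sites differ → p ≈ 0.392857, d = −0.75 ln(1 − 0.523809) = 0.556452 ≈ 0.5565.
Sp1–Sp3: 11/28 sites differ → p ≈ 0.392857, d = −0.75 ln(1 − 0.523809) = 0.556452 ≈ 0.5565.
Sp2–Sp3: 8/28 sites differ → p ≈ 0.285714, d = −0.75 ln(1 − 0.380952) = 0.359679 ≈ 0.3597.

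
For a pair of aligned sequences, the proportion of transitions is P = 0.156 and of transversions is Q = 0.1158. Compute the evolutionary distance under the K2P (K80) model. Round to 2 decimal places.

Under the Kimura two-parameter model, d = −½ ln(1 − 2P − Q) − ¼ ln(1 − 2Q).
1 − 2P − Q = 0.5722, giving −½ ln(0.5722) = 0.279133.
1 − 2Q = 0.7684, giving −¼ ln(0.7684) = 0.065861.
d = 0.279133 + 0.065861 = 0.344994.

0.34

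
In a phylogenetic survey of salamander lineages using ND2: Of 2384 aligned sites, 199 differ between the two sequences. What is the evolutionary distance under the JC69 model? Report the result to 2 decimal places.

0.09

p = 199/2384 ≈ 0.083473.
d = −(3/4) ln(1 − 4p/3) = −0.75 ln(1 − 0.111297) = −0.75 ln(0.888703)
  = −0.75 × (-0.117992) = 0.088494 substitutions/site.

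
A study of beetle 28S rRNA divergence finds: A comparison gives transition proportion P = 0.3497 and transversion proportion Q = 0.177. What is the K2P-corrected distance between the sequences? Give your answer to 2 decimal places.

Under the Kimura two-parameter model, d = −½ ln(1 − 2P − Q) − ¼ ln(1 − 2Q).
1 − 2P − Q = 0.1236, giving −½ ln(0.1236) = 1.045352.
1 − 2Q = 0.646, giving −¼ ln(0.646) = 0.109239.
d = 1.045352 + 0.109239 = 1.154591.

1.15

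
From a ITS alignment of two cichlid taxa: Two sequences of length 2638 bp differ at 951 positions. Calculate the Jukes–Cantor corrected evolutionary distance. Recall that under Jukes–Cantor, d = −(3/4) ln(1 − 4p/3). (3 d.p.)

0.491

p = 951/2638 ≈ 0.3605.
d = −(3/4) ln(1 − 4p/3) = −0.75 ln(1 − 0.480667) = −0.75 ln(0.519333)
  = −0.75 × (-0.655210) = 0.491408 substitutions/site.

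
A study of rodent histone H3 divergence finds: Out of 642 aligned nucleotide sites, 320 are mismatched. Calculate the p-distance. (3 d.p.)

p = 320/642 = 0.498442… ≈ 0.498 (to 3 d.p.).

0.498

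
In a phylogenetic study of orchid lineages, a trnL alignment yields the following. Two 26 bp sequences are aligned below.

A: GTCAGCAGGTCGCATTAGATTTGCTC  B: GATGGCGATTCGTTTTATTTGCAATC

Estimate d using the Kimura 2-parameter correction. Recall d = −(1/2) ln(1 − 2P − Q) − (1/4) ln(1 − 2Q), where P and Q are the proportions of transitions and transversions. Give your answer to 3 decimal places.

1.018

Of 26 sites, 7 differences are transitions and 7 are transversions, so P = 7/26 ≈ 0.269231 and Q = 7/26 ≈ 0.269231.
Under the Kimura two-parameter model, d = −½ ln(1 − 2P − Q) − ¼ ln(1 − 2Q).
1 − 2P − Q = 0.192307, giving −½ ln(0.192307) = 0.824331.
1 − 2Q = 0.461538, giving −¼ ln(0.461538) = 0.193298.
d = 0.824331 + 0.193298 = 1.017629.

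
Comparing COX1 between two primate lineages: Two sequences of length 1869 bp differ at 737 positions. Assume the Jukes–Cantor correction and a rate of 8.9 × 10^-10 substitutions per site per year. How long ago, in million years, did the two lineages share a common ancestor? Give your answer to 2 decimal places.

p = 737/1869 ≈ 0.394329.
d = −(3/4) ln(1 − 4p/3) = −0.75 ln(1 − 0.525772) = −0.75 ln(0.474228)
  = −0.75 × (-0.746067) = 0.559550 substitutions/site.
Under a molecular clock d = 2μt, so t = d/(2μ) = 0.559550 / (2 × 8.9 × 10^-10) = 314.35 million years.

314.35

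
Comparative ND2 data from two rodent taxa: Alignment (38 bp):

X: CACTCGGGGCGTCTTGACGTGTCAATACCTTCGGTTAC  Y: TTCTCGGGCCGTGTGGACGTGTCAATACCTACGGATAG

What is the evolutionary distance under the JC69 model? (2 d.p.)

0.25

The sequences differ at 8 of 38 sites (1, 2, 9, 13, 15, 31, 35, 38), so p = 8/38 ≈ 0.210526.
d = −(3/4) ln(1 − 4p/3) = −0.75 ln(1 − 0.280701) = −0.75 ln(0.719299)
  = −0.75 × (-0.329478) = 0.247109 substitutions/site.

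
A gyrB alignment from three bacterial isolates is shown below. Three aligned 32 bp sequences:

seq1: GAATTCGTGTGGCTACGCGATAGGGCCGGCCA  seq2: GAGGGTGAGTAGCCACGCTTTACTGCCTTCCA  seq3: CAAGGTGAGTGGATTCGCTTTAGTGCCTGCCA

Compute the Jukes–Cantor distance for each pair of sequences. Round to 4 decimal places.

d(seq1,seq2) = 0.5851, d(seq1,seq3) = 0.4598, d(seq2,seq3) = 0.3041

seq1–seq2: 13/32 sites differ → p = 0.40625, d = −0.75 ln(1 − 0.541667) = 0.585119 ≈ 0.5851.
seq1–seq3: 11/32 sites differ → p = 0.34375, d = −0.75 ln(1 − 0.458333) = 0.459828 ≈ 0.4598.
seq2–seq3: 8/32 sites differ → p = 0.25, d = −0.75 ln(1 − 0.333333) = 0.304098 ≈ 0.3041.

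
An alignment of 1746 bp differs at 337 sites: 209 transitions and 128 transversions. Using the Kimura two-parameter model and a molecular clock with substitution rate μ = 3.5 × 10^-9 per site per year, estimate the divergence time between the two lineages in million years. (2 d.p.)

P = 209/1746 ≈ 0.119702 and Q = 128/1746 ≈ 0.07331.
Under the Kimura two-parameter model, d = −½ ln(1 − 2P − Q) − ¼ ln(1 − 2Q).
1 − 2P − Q = 0.687286, giving −½ ln(0.687286) = 0.187502.
1 − 2Q = 0.85338, giving −¼ ln(0.85338) = 0.039638.
d = 0.187502 + 0.039638 = 0.227140.
Under a molecular clock d = 2μt, so t = d/(2μ) = 0.227140 / (2 × 3.5 × 10^-9) = 32.45 million years.

32.45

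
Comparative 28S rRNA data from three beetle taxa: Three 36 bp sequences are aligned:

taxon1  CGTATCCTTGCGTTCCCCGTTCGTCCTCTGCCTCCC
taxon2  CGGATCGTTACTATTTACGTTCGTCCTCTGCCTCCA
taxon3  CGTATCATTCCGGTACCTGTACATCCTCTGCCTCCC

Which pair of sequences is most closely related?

taxon1–taxon2: 9/36 differ, p = 0.250, d = 0.304.
taxon1–taxon3: 7/36 differ, p = 0.194, d = 0.225.
taxon2–taxon3: 12/36 differ, p = 0.333, d = 0.441.
The smallest distance is between taxon1 and taxon3.

taxon1 and taxon3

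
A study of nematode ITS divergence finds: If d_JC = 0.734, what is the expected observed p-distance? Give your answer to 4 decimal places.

p = (3/4)(1 − e^(−4d/3)) = 0.75 × (1 − e^(-0.978667)) = 0.75 × (1 − 0.375812) = 0.468141.

0.4681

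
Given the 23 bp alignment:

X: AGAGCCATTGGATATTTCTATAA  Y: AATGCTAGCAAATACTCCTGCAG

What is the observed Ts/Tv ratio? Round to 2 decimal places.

5.00

Transitions are A↔G and C↔T; transversions are all other mismatches.
Transitions: 10. Transversions: 2.
R = 10/2 = 5.00.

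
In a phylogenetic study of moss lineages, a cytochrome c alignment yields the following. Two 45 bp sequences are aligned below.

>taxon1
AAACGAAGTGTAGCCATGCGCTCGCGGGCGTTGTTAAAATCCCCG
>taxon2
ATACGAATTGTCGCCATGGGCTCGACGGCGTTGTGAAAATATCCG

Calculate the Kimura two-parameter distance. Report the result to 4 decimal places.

Of 45 sites, 1 differences are transitions and 8 are transversions, so P = 1/45 ≈ 0.022222 and Q = 8/45 ≈ 0.177778.
Under the Kimura two-parameter model, d = −½ ln(1 − 2P − Q) − ¼ ln(1 − 2Q).
1 − 2P − Q = 0.777778, giving −½ ln(0.777778) = 0.125657.
1 − 2Q = 0.644444, giving −¼ ln(0.644444) = 0.109842.
d = 0.125657 + 0.109842 = 0.235499.

0.2355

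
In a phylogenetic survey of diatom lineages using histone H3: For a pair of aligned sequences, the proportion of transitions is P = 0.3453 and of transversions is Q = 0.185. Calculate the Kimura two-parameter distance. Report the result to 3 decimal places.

Under the Kimura two-parameter model, d = −½ ln(1 − 2P − Q) − ¼ ln(1 − 2Q).
1 − 2P − Q = 0.1244, giving −½ ln(0.1244) = 1.042127.
1 − 2Q = 0.63, giving −¼ ln(0.63) = 0.115509.
d = 1.042127 + 0.115509 = 1.157636.

1.158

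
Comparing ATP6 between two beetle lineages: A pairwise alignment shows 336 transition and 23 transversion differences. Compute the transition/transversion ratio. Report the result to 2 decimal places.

R = 336/23 = 14.608695… ≈ 14.61 (to 2 d.p.).

14.61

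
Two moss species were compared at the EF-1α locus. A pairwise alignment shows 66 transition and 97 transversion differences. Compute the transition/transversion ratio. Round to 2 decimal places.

R = 66/97 = 0.680412… ≈ 0.68 (to 2 d.p.).

0.68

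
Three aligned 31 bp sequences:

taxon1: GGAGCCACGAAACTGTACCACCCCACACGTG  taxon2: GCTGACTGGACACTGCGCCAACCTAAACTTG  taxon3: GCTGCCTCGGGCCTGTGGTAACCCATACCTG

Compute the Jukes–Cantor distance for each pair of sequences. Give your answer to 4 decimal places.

taxon1–taxon2: 12/31 sites differ → p ≈ 0.387097, d = −0.75 ln(1 − 0.516129) = 0.544453 ≈ 0.5445.
taxon1–taxon3: 12/31 sites differ → p ≈ 0.387097, d = −0.75 ln(1 − 0.516129) = 0.544453 ≈ 0.5445.
taxon2–taxon3: 11/31 sites differ → p ≈ 0.354839, d = −0.75 ln(1 − 0.473119) = 0.480585 ≈ 0.4806.

d(taxon1,taxon2) = 0.5445, d(taxon1,taxon3) = 0.5445, d(taxon2,taxon3) = 0.4806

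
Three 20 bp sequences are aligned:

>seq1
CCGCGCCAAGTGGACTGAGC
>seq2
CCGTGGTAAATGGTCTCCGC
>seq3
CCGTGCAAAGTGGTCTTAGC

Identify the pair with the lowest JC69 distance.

seq1 and seq3

seq1–seq2: 7/20 differ, p = 0.350, d = 0.471.
seq1–seq3: 4/20 differ, p = 0.200, d = 0.233.
seq2–seq3: 5/20 differ, p = 0.250, d = 0.304.
The smallest distance is between seq1 and seq3.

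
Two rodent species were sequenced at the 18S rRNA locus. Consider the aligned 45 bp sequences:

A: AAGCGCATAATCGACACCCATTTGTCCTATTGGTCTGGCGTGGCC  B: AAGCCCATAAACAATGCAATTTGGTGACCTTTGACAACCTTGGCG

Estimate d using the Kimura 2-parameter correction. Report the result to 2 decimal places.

0.68

Of 45 sites, 5 differences are transitions and 15 are transversions, so P = 5/45 ≈ 0.111111 and Q = 15/45 ≈ 0.333333.
Under the Kimura two-parameter model, d = −½ ln(1 − 2P − Q) − ¼ ln(1 − 2Q).
1 − 2P − Q = 0.444445, giving −½ ln(0.444445) = 0.405464.
1 − 2Q = 0.333334, giving −¼ ln(0.333334) = 0.274653.
d = 0.405464 + 0.274653 = 0.680117.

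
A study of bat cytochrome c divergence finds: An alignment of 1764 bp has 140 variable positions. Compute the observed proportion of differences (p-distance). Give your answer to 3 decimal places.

0.079

p = 140/1764 = 0.079365… ≈ 0.079 (to 3 d.p.).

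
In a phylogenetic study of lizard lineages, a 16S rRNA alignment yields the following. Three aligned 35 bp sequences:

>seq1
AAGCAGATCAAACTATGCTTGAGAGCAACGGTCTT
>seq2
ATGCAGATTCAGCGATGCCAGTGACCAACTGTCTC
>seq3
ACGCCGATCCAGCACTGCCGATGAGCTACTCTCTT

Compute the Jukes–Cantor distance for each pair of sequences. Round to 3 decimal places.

d(seq1,seq2) = 0.407, d(seq1,seq3) = 0.513, d(seq2,seq3) = 0.407

seq1–seq2: 11/35 sites differ → p ≈ 0.314286, d = −0.75 ln(1 − 0.419048) = 0.407315 ≈ 0.407.
seq1–seq3: 13/35 sites differ → p ≈ 0.371429, d = −0.75 ln(1 − 0.495239) = 0.512753 ≈ 0.513.
seq2–seq3: 11/35 sites differ → p ≈ 0.314286, d = −0.75 ln(1 − 0.419048) = 0.407315 ≈ 0.407.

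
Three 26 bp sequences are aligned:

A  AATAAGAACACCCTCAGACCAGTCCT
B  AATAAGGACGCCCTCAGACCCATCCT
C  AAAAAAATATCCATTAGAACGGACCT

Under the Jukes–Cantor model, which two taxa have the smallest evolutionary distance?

A–B: 4/26 differ, p = 0.154, d = 0.172.
A–C: 10/26 differ, p = 0.385, d = 0.539.
B–C: 12/26 differ, p = 0.462, d = 0.717.
The smallest distance is between A and B.

A and B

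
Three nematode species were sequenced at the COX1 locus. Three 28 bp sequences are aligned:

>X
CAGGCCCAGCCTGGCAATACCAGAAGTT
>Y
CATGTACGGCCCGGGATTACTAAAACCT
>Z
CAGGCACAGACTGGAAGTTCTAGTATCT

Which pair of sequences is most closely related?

X and Z

X–Y: 11/28 differ, p = 0.393, d = 0.556.
X–Z: 9/28 differ, p = 0.321, d = 0.420.
Y–Z: 11/28 differ, p = 0.393, d = 0.556.
The smallest distance is between X and Z.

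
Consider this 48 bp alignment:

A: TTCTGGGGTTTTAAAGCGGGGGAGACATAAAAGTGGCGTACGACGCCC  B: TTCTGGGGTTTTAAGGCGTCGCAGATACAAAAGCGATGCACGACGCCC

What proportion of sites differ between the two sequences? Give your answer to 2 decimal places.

0.21

The sequences differ at 10 of 48 positions (sites 15, 19, 20, 22, 26, 28, 34, 36, 37, 39).
p = 10/48 = 0.208333… ≈ 0.21 (to 2 d.p.).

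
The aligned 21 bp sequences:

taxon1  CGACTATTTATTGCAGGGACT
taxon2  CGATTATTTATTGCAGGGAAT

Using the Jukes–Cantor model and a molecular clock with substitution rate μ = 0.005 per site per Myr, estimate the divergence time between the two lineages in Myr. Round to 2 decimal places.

10.19

The sequences differ at 2 of 21 sites (4, 20), so p = 2/21 ≈ 0.095238.
d = −(3/4) ln(1 − 4p/3) = −0.75 ln(1 − 0.126984) = −0.75 ln(0.873016)
  = −0.75 × (-0.135801) = 0.101851 substitutions/site.
Under a molecular clock d = 2μt, so t = d/(2μ) = 0.101851 / (2 × 0.005) = 10.19 Myr.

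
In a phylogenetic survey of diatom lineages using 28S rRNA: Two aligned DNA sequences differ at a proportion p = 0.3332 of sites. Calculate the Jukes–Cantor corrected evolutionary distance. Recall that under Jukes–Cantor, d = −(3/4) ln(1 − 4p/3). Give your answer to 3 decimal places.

0.441

d = −(3/4) ln(1 − 4p/3) = −0.75 ln(1 − 0.444267) = −0.75 ln(0.555733)
  = −0.75 × (-0.587467) = 0.440600 substitutions/site.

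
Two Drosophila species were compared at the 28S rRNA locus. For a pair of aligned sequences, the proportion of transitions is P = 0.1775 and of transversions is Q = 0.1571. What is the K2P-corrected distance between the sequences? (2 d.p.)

0.45

Under the Kimura two-parameter model, d = −½ ln(1 − 2P − Q) − ¼ ln(1 − 2Q).
1 − 2P − Q = 0.4879, giving −½ ln(0.4879) = 0.358822.
1 − 2Q = 0.6858, giving −¼ ln(0.6858) = 0.094292.
d = 0.358822 + 0.094292 = 0.453114.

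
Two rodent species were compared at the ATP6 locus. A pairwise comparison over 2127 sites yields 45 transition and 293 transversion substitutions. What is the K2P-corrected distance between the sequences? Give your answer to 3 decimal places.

P = 45/2127 ≈ 0.021157 and Q = 293/2127 ≈ 0.137753.
Under the Kimura two-parameter model, d = −½ ln(1 − 2P − Q) − ¼ ln(1 − 2Q).
1 − 2P − Q = 0.819933, giving −½ ln(0.819933) = 0.099266.
1 − 2Q = 0.724494, giving −¼ ln(0.724494) = 0.080570.
d = 0.099266 + 0.080570 = 0.179836.

0.180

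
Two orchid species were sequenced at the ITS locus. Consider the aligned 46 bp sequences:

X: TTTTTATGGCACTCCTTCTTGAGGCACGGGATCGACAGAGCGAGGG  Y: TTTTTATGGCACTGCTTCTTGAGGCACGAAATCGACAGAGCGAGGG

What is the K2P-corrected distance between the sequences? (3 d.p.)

0.069

Of 46 sites, 2 differences are transitions and 1 are transversions, so P = 2/46 ≈ 0.043478 and Q = 1/46 ≈ 0.021739.
Under the Kimura two-parameter model, d = −½ ln(1 − 2P − Q) − ¼ ln(1 − 2Q).
1 − 2P − Q = 0.891305, giving −½ ln(0.891305) = 0.057534.
1 − 2Q = 0.956522, giving −¼ ln(0.956522) = 0.011113.
d = 0.057534 + 0.011113 = 0.068647.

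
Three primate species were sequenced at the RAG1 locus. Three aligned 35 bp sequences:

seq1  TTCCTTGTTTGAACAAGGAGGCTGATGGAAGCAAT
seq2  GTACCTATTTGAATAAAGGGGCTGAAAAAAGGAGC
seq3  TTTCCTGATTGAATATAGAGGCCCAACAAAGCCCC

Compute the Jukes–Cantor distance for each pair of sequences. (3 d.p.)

seq1–seq2: 13/35 sites differ → p ≈ 0.371429, d = −0.75 ln(1 − 0.495239) = 0.512753 ≈ 0.513.
seq1–seq3: 14/35 sites differ → p = 0.4, d = −0.75 ln(1 − 0.533333) = 0.571605 ≈ 0.572.
seq2–seq3: 12/35 sites differ → p ≈ 0.342857, d = −0.75 ln(1 − 0.457143) = 0.458182 ≈ 0.458.

d(seq1,seq2) = 0.513, d(seq1,seq3) = 0.572, d(seq2,seq3) = 0.458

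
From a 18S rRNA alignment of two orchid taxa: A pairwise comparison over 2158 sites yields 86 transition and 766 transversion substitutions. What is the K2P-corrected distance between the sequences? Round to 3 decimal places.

P = 86/2158 ≈ 0.039852 and Q = 766/2158 ≈ 0.354958.
Under the Kimura two-parameter model, d = −½ ln(1 − 2P − Q) − ¼ ln(1 − 2Q).
1 − 2P − Q = 0.565338, giving −½ ln(0.565338) = 0.285166.
1 − 2Q = 0.290084, giving −¼ ln(0.290084) = 0.309396.
d = 0.285166 + 0.309396 = 0.594562.

0.595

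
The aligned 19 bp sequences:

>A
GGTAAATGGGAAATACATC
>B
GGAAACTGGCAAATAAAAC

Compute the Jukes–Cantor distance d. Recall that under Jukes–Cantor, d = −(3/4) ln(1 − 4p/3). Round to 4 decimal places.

The sequences differ at 5 of 19 sites (3, 6, 10, 16, 18), so p = 5/19 ≈ 0.263158.
d = −(3/4) ln(1 − 4p/3) = −0.75 ln(1 − 0.350877) = −0.75 ln(0.649123)
  = −0.75 × (-0.432133) = 0.324100 substitutions/site.

0.3241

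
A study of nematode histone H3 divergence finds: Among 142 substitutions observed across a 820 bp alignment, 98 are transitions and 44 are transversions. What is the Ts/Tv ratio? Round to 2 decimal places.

R = 98/44 = 2.227272… ≈ 2.23 (to 2 d.p.).

2.23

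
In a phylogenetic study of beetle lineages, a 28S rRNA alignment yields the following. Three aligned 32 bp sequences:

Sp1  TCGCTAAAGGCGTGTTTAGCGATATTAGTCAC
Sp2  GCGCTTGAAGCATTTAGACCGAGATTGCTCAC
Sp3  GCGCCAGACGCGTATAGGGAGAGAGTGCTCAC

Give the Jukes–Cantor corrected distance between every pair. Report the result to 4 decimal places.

Sp1–Sp2: 12/32 sites differ → p = 0.375, d = −0.75 ln(1 − 0.5) = 0.519860 ≈ 0.5199.
Sp1–Sp3: 13/32 sites differ → p = 0.40625, d = −0.75 ln(1 − 0.541667) = 0.585119 ≈ 0.5851.
Sp2–Sp3: 9/32 sites differ → p = 0.28125, d = −0.75 ln(1 − 0.375) = 0.352503 ≈ 0.3525.

d(Sp1,Sp2) = 0.5199, d(Sp1,Sp3) = 0.5851, d(Sp2,Sp3) = 0.3525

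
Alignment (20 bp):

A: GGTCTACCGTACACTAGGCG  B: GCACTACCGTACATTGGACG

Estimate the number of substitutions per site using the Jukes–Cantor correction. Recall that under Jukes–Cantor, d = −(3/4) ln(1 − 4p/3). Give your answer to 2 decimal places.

0.30

The sequences differ at 5 of 20 sites (2, 3, 14, 16, 18), so p = 5/20 = 0.25.
d = −(3/4) ln(1 − 4p/3) = −0.75 ln(1 − 0.333333) = −0.75 ln(0.666667)
  = −0.75 × (-0.405465) = 0.304099 substitutions/site.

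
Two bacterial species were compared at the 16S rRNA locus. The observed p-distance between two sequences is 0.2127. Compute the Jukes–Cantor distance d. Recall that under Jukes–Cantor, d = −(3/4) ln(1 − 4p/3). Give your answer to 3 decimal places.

d = −(3/4) ln(1 − 4p/3) = −0.75 ln(1 − 0.2836) = −0.75 ln(0.7164)
  = −0.75 × (-0.333517) = 0.250138 substitutions/site.

0.250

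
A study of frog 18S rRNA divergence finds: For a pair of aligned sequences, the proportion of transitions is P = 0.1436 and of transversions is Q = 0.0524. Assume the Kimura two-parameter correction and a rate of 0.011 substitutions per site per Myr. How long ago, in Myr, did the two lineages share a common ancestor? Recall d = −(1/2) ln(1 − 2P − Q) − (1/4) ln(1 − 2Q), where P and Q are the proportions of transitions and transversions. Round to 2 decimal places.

Under the Kimura two-parameter model, d = −½ ln(1 − 2P − Q) − ¼ ln(1 − 2Q).
1 − 2P − Q = 0.6604, giving −½ ln(0.6604) = 0.207455.
1 − 2Q = 0.8952, giving −¼ ln(0.8952) = 0.027677.
d = 0.207455 + 0.027677 = 0.235132.
Under a molecular clock d = 2μt, so t = d/(2μ) = 0.235132 / (2 × 0.011) = 10.69 Myr.

10.69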